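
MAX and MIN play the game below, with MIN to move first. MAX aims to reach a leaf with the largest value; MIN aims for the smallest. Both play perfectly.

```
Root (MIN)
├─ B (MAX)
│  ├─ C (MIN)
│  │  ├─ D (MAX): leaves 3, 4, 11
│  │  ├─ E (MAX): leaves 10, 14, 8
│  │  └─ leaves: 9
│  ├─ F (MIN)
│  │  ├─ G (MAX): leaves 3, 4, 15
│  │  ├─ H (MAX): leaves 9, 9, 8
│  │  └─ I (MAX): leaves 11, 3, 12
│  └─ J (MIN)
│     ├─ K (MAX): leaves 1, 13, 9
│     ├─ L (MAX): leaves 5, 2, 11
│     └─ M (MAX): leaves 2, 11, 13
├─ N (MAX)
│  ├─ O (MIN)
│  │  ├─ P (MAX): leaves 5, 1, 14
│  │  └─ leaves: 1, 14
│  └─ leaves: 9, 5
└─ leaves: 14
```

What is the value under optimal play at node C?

D: max(3, 4, 11) = 11
E: max(10, 14, 8) = 14
C: min(11, 14, 9) = 9

9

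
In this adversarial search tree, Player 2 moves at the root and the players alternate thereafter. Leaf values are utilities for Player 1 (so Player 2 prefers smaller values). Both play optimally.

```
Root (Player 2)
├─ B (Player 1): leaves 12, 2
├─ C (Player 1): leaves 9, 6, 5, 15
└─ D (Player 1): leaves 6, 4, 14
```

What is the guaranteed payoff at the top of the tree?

12

B (Player 1): max(12, 2) = 12
C (Player 1): max(9, 6, 5, 15) = 15
D (Player 1): max(6, 4, 14) = 14
Root (Player 2): min(12, 15, 14) = 12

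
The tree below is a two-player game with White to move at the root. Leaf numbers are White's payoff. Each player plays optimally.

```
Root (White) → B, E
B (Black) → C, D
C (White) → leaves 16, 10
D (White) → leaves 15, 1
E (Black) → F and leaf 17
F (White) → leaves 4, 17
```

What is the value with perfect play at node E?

17

F: max(4, 17) = 17
E: min(17, 17) = 17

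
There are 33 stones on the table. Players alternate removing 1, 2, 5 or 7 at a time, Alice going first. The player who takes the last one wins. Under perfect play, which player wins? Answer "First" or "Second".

i:   0  1  2  3  4  5  6  7  8  9 10 11 12 13 14 15 16 17 18 19 20 21 22 23 24 25 26 27 28 29 30 31 32 33
     L  W  W  L  W  W  L  W  W  L  W  W  L  W  W  L  W  W  L  W  W  L  W  W  L  W  W  L  W  W  L  W  W  L
Position 33 is L, so the second player wins.

Second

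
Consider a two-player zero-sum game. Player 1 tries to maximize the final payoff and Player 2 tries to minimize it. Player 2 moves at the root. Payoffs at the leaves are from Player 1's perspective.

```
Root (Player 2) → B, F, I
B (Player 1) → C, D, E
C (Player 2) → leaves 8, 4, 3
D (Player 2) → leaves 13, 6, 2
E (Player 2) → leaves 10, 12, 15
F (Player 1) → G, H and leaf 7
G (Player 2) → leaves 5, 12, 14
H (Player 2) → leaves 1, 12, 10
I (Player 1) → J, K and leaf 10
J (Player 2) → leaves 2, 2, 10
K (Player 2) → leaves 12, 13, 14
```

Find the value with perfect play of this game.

7

C (Player 2): min(8, 4, 3) = 3
D (Player 2): min(13, 6, 2) = 2
E (Player 2): min(10, 12, 15) = 10
B (Player 1): max(3, 2, 10) = 10
G (Player 2): min(5, 12, 14) = 5
H (Player 2): min(1, 12, 10) = 1
F (Player 1): max(5, 1, 7) = 7
J (Player 2): min(2, 2, 10) = 2
K (Player 2): min(12, 13, 14) = 12
I (Player 1): max(2, 12, 10) = 12
Root (Player 2): min(10, 7, 12) = 7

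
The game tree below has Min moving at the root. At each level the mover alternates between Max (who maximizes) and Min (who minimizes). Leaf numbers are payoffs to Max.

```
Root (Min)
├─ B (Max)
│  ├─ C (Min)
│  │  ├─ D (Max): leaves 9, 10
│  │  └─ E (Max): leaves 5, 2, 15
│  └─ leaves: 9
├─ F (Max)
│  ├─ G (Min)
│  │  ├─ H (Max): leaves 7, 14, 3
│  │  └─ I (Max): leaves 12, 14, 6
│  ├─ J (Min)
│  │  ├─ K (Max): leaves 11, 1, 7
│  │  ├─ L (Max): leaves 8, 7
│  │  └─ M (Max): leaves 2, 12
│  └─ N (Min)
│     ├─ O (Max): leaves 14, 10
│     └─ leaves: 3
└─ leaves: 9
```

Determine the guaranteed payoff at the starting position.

9

D (Max): max(9, 10) = 10
E (Max): max(5, 2, 15) = 15
C (Min): min(10, 15) = 10
B (Max): max(10, 9) = 10
H (Max): max(7, 14, 3) = 14
I (Max): max(12, 14, 6) = 14
G (Min): min(14, 14) = 14
K (Max): max(11, 1, 7) = 11
L (Max): max(8, 7) = 8
M (Max): max(2, 12) = 12
J (Min): min(11, 8, 12) = 8
O (Max): max(14, 10) = 14
N (Min): min(14, 3) = 3
F (Max): max(14, 8, 3) = 14
Root (Min): min(10, 14, 9) = 9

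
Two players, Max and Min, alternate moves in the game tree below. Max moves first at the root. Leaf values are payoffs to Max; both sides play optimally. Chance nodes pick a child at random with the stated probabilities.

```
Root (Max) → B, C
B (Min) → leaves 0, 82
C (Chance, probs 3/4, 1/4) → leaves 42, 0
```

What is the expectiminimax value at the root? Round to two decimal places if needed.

B (Min): min(0, 82) = 0
C (Chance): 3/4·42 + 1/4·0 = 31.5
Root (Max): max(0, 31.5) = 31.5

31.5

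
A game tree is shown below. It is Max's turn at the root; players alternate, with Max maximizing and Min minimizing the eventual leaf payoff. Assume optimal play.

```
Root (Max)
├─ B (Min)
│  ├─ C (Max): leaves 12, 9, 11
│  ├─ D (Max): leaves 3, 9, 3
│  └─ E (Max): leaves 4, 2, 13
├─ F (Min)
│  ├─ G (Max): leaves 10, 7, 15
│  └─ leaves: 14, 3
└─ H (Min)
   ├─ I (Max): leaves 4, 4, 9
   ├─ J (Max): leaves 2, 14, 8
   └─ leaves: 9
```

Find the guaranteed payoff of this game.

9

C (Max): max(12, 9, 11) = 12
D (Max): max(3, 9, 3) = 9
E (Max): max(4, 2, 13) = 13
B (Min): min(12, 9, 13) = 9
G (Max): max(10, 7, 15) = 15
F (Min): min(15, 14, 3) = 3
I (Max): max(4, 4, 9) = 9
J (Max): max(2, 14, 8) = 14
H (Min): min(9, 14, 9) = 9
Root (Max): max(9, 3, 9) = 9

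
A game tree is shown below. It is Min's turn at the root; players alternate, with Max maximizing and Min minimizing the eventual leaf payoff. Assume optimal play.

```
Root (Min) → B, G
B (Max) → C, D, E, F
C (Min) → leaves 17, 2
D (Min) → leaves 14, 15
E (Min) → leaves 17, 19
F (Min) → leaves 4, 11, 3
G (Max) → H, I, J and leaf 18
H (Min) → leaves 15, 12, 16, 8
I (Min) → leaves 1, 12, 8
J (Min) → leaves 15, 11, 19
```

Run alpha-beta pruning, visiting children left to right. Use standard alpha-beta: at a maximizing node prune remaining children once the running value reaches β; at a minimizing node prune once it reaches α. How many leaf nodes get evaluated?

C [α=-∞,β=+∞]: v=2
D [α=2,β=+∞]: v=14
E [α=14,β=+∞]: v=17
F [α=17,β=+∞]: v=4 after child 1 ≤ α → α-cutoff, skip 2
B [α=-∞,β=+∞]: v=17
H [α=-∞,β=17]: v=8
I [α=8,β=17]: v=1 after child 1 ≤ α → α-cutoff, skip 2
J [α=8,β=17]: v=11
G [α=-∞,β=17]: v=18
Root [α=-∞,β=+∞]: v=17
Leaves evaluated: 16 of 20.

16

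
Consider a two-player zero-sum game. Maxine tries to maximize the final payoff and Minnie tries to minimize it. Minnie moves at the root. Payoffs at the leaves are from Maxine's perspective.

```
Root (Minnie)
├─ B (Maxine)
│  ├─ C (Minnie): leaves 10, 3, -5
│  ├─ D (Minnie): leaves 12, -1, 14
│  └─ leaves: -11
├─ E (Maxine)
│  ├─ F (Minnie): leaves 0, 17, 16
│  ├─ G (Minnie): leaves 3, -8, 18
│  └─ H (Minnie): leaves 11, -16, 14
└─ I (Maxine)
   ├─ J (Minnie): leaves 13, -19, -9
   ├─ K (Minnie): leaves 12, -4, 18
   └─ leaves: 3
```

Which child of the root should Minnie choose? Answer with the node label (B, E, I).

B

C (Minnie): min(10, 3, -5) = -5
D (Minnie): min(12, -1, 14) = -1
B (Maxine): max(-5, -1, -11) = -1
F (Minnie): min(0, 17, 16) = 0
G (Minnie): min(3, -8, 18) = -8
H (Minnie): min(11, -16, 14) = -16
E (Maxine): max(0, -8, -16) = 0
J (Minnie): min(13, -19, -9) = -19
K (Minnie): min(12, -4, 18) = -4
I (Maxine): max(-19, -4, 3) = 3
Root (Minnie): min(-1, 0, 3) = -1
Minnie picks the child with the lowest value: B (value -1).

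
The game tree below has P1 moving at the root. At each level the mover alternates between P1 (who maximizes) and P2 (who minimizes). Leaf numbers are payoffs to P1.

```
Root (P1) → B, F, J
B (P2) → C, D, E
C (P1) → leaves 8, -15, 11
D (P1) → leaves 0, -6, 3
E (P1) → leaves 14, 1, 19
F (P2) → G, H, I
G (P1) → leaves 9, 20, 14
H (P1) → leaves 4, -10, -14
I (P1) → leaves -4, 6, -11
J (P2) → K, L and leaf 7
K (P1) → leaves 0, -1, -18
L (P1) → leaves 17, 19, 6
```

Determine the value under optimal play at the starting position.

C (P1): max(8, -15, 11) = 11
D (P1): max(0, -6, 3) = 3
E (P1): max(14, 1, 19) = 19
B (P2): min(11, 3, 19) = 3
G (P1): max(9, 20, 14) = 20
H (P1): max(4, -10, -14) = 4
I (P1): max(-4, 6, -11) = 6
F (P2): min(20, 4, 6) = 4
K (P1): max(0, -1, -18) = 0
L (P1): max(17, 19, 6) = 19
J (P2): min(0, 19, 7) = 0
Root (P1): max(3, 4, 0) = 4

4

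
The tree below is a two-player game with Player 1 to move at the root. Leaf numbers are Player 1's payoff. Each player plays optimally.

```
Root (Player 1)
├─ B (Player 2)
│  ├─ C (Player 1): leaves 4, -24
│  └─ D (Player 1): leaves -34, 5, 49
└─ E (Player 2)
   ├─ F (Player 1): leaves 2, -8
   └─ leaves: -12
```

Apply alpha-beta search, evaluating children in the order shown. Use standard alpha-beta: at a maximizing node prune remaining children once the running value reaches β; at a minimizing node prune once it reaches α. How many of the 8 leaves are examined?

C [α=-∞,β=+∞]: v=4
D [α=-∞,β=4]: v=5 after child 2 ≥ β → β-cutoff, skip 1
B [α=-∞,β=+∞]: v=4
F [α=4,β=+∞]: v=2
E [α=4,β=+∞]: v=2 after child 1 ≤ α → α-cutoff, skip 1
Root [α=-∞,β=+∞]: v=4
Leaves evaluated: 6 of 8.

6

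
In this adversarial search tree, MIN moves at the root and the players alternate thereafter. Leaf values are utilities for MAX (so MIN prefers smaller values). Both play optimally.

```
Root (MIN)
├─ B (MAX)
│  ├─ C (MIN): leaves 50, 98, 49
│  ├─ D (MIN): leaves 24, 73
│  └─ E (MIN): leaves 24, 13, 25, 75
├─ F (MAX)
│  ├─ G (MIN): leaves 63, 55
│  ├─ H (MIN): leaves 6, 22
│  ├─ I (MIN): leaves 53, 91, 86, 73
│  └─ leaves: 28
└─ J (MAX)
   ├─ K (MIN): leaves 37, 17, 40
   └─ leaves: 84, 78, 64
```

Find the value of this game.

49

C (MIN): min(50, 98, 49) = 49
D (MIN): min(24, 73) = 24
E (MIN): min(24, 13, 25, 75) = 13
B (MAX): max(49, 24, 13) = 49
G (MIN): min(63, 55) = 55
H (MIN): min(6, 22) = 6
I (MIN): min(53, 91, 86, 73) = 53
F (MAX): max(55, 6, 53, 28) = 55
K (MIN): min(37, 17, 40) = 17
J (MAX): max(17, 84, 78, 64) = 84
Root (MIN): min(49, 55, 84) = 49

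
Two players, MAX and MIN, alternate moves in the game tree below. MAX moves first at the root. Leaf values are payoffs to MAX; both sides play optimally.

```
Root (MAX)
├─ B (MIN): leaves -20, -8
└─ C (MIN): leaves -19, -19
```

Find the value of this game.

B (MIN): min(-20, -8) = -20
C (MIN): min(-19, -19) = -19
Root (MAX): max(-20, -19) = -19

-19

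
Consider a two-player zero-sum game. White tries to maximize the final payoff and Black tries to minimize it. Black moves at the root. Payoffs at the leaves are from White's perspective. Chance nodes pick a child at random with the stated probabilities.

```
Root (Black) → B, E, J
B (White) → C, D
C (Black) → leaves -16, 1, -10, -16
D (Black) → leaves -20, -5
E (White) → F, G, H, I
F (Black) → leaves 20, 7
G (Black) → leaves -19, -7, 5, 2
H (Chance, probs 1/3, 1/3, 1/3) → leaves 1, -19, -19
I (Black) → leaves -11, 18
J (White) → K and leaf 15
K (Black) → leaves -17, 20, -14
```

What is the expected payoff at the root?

-16

C (Black): min(-16, 1, -10, -16) = -16
D (Black): min(-20, -5) = -20
B (White): max(-16, -20) = -16
F (Black): min(20, 7) = 7
G (Black): min(-19, -7, 5, 2) = -19
H (Chance): 1/3·1 + 1/3·-19 + 1/3·-19 = -12.33
I (Black): min(-11, 18) = -11
E (White): max(7, -19, -12.33, -11) = 7
K (Black): min(-17, 20, -14) = -17
J (White): max(-17, 15) = 15
Root (Black): min(-16, 7, 15) = -16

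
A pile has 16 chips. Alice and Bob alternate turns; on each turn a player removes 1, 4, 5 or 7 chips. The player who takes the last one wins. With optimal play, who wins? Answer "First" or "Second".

W/L table (W = player to move can force a win):
i:   0  1  2  3  4  5  6  7  8  9 10 11 12 13 14 15 16
     L  W  L  W  W  W  W  W  L  W  L  W  W  W  W  W  L
Position 16 is L, so the second player wins.

Second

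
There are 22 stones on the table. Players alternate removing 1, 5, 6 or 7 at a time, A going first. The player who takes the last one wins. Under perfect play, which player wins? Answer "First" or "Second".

First

i:   0  1  2  3  4  5  6  7  8  9 10 11 12 13 14 15 16 17 18 19 20 21 22
     L  W  L  W  L  W  W  W  W  W  W  W  L  W  L  W  L  W  W  W  W  W  W
Position 22 is W, so the first player wins.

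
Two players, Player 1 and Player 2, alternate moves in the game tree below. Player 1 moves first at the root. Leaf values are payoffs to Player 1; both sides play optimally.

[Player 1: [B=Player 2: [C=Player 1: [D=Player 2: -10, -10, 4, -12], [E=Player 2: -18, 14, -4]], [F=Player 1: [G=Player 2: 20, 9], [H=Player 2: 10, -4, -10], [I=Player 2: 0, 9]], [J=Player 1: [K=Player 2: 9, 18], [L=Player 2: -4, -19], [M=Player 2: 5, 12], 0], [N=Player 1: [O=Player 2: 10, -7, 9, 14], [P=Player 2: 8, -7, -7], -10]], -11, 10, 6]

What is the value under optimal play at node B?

-12

D: min(-10, -10, 4, -12) = -12
E: min(-18, 14, -4) = -18
C: max(-12, -18) = -12
G: min(20, 9) = 9
H: min(10, -4, -10) = -10
I: min(0, 9) = 0
F: max(9, -10, 0) = 9
K: min(9, 18) = 9
L: min(-4, -19) = -19
M: min(5, 12) = 5
J: max(9, -19, 5, 0) = 9
O: min(10, -7, 9, 14) = -7
P: min(8, -7, -7) = -7
N: max(-7, -7, -10) = -7
B: min(-12, 9, 9, -7) = -12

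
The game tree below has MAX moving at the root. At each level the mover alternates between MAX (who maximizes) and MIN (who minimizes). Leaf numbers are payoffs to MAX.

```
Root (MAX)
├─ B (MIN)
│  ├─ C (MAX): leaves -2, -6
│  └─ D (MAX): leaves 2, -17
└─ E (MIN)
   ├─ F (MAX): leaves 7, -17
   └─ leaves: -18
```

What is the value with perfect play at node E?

F: max(7, -17) = 7
E: min(7, -18) = -18

-18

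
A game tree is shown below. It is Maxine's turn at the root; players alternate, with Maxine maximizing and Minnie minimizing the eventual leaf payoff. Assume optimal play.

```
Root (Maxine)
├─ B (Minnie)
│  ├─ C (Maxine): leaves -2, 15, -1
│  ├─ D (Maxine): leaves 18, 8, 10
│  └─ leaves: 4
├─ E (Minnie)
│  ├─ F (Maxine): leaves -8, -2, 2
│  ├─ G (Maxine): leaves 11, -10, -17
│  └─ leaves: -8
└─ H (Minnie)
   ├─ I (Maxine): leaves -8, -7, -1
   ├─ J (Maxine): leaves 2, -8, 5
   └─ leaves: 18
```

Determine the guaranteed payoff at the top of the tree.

4

C (Maxine): max(-2, 15, -1) = 15
D (Maxine): max(18, 8, 10) = 18
B (Minnie): min(15, 18, 4) = 4
F (Maxine): max(-8, -2, 2) = 2
G (Maxine): max(11, -10, -17) = 11
E (Minnie): min(2, 11, -8) = -8
I (Maxine): max(-8, -7, -1) = -1
J (Maxine): max(2, -8, 5) = 5
H (Minnie): min(-1, 5, 18) = -1
Root (Maxine): max(4, -8, -1) = 4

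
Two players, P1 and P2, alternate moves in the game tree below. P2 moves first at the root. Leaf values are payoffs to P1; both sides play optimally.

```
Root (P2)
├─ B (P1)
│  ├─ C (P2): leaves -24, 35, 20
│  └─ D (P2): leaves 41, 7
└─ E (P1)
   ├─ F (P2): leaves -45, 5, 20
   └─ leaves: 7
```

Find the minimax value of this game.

7

C (P2): min(-24, 35, 20) = -24
D (P2): min(41, 7) = 7
B (P1): max(-24, 7) = 7
F (P2): min(-45, 5, 20) = -45
E (P1): max(-45, 7) = 7
Root (P2): min(7, 7) = 7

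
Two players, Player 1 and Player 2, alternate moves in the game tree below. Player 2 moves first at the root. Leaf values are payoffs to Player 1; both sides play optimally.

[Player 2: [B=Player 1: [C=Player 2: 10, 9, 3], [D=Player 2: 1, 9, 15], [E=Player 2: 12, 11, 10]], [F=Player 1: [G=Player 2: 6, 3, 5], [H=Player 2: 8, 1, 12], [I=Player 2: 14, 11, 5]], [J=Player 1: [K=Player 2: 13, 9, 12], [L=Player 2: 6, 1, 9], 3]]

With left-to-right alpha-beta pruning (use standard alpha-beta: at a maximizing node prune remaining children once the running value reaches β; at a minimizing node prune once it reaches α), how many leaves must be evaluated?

18

C [α=-∞,β=+∞]: v=3
D [α=3,β=+∞]: v=1 after child 1 ≤ α → α-cutoff, skip 2
E [α=3,β=+∞]: v=10
B [α=-∞,β=+∞]: v=10
G [α=-∞,β=10]: v=3
H [α=3,β=10]: v=1 after child 2 ≤ α → α-cutoff, skip 1
I [α=3,β=10]: v=5
F [α=-∞,β=10]: v=5
K [α=-∞,β=5]: v=9
J [α=-∞,β=5]: v=9 after child 1 ≥ β → β-cutoff, skip 2
Root [α=-∞,β=+∞]: v=5
Leaves evaluated: 18 of 25.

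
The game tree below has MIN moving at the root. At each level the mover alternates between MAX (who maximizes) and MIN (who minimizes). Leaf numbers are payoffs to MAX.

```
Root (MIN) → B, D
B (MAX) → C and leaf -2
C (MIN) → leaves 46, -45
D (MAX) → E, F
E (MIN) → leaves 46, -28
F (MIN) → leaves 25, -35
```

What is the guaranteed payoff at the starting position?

C (MIN): min(46, -45) = -45
B (MAX): max(-45, -2) = -2
E (MIN): min(46, -28) = -28
F (MIN): min(25, -35) = -35
D (MAX): max(-28, -35) = -28
Root (MIN): min(-2, -28) = -28

-28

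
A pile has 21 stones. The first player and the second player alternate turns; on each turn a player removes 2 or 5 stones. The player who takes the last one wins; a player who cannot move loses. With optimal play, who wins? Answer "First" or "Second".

Second

i:   0  1  2  3  4  5  6  7  8  9 10 11 12 13 14 15 16 17 18 19 20 21
     L  L  W  W  L  W  W  L  L  W  W  L  W  W  L  L  W  W  L  W  W  L
Position 21 is L, so the second player wins.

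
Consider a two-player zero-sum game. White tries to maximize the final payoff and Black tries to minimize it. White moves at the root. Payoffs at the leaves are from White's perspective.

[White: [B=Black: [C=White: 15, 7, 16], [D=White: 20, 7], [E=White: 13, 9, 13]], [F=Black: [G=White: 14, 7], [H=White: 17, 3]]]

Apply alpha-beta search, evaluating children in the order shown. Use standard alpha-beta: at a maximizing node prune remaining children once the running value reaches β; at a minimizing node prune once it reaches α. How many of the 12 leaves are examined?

C [α=-∞,β=+∞]: v=16
D [α=-∞,β=16]: v=20 after child 1 ≥ β → β-cutoff, skip 1
E [α=-∞,β=16]: v=13
B [α=-∞,β=+∞]: v=13
G [α=13,β=+∞]: v=14
H [α=13,β=14]: v=17 after child 1 ≥ β → β-cutoff, skip 1
F [α=13,β=+∞]: v=14
Root [α=-∞,β=+∞]: v=14
Leaves evaluated: 10 of 12.

10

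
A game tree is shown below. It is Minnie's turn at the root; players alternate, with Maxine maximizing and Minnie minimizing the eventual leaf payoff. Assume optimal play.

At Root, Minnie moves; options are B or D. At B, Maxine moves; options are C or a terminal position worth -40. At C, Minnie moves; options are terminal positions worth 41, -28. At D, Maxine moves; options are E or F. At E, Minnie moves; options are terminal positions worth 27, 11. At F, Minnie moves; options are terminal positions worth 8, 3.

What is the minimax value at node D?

E: min(27, 11) = 11
F: min(8, 3) = 3
D: max(11, 3) = 11

11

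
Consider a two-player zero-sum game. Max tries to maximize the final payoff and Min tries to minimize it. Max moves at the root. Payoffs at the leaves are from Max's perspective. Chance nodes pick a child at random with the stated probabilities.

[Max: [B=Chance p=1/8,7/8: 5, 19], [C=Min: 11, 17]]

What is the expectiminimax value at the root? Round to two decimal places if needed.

B (Chance): 1/8·5 + 7/8·19 = 17.25
C (Min): min(11, 17) = 11
Root (Max): max(17.25, 11) = 17.25

17.25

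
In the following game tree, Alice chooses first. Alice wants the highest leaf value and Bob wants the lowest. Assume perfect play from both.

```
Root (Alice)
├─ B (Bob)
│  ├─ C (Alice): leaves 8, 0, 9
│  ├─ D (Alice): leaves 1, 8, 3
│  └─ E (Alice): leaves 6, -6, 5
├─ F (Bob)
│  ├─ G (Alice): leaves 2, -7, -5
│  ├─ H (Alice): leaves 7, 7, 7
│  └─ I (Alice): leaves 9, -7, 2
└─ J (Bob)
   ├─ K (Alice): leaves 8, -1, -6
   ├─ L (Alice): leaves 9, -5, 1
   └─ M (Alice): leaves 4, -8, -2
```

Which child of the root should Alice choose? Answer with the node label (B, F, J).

C (Alice): max(8, 0, 9) = 9
D (Alice): max(1, 8, 3) = 8
E (Alice): max(6, -6, 5) = 6
B (Bob): min(9, 8, 6) = 6
G (Alice): max(2, -7, -5) = 2
H (Alice): max(7, 7, 7) = 7
I (Alice): max(9, -7, 2) = 9
F (Bob): min(2, 7, 9) = 2
K (Alice): max(8, -1, -6) = 8
L (Alice): max(9, -5, 1) = 9
M (Alice): max(4, -8, -2) = 4
J (Bob): min(8, 9, 4) = 4
Root (Alice): max(6, 2, 4) = 6
Alice picks the child with the highest value: B (value 6).

B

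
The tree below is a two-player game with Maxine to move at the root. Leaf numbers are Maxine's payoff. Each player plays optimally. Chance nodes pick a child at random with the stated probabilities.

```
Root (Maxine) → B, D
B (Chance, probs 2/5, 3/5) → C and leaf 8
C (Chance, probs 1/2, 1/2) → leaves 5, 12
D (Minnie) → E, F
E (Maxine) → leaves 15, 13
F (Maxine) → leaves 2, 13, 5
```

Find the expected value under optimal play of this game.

C (Chance): 1/2·5 + 1/2·12 = 8.5
B (Chance): 2/5·8.5 + 3/5·8 = 8.2
E (Maxine): max(15, 13) = 15
F (Maxine): max(2, 13, 5) = 13
D (Minnie): min(15, 13) = 13
Root (Maxine): max(8.2, 13) = 13

13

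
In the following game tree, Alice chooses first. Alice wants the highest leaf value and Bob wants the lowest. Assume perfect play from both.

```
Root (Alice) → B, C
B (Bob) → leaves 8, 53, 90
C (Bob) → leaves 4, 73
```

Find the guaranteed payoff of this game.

8

B (Bob): min(8, 53, 90) = 8
C (Bob): min(4, 73) = 4
Root (Alice): max(8, 4) = 8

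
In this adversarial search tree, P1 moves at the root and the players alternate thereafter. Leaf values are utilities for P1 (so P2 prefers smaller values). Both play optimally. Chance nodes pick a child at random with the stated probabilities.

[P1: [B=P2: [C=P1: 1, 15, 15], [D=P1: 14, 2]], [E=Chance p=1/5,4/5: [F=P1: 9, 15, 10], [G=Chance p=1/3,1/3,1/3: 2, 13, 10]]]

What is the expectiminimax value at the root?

14

C (P1): max(1, 15, 15) = 15
D (P1): max(14, 2) = 14
B (P2): min(15, 14) = 14
F (P1): max(9, 15, 10) = 15
G (Chance): 1/3·2 + 1/3·13 + 1/3·10 = 8.33
E (Chance): 1/5·15 + 4/5·8.33 = 9.67
Root (P1): max(14, 9.67) = 14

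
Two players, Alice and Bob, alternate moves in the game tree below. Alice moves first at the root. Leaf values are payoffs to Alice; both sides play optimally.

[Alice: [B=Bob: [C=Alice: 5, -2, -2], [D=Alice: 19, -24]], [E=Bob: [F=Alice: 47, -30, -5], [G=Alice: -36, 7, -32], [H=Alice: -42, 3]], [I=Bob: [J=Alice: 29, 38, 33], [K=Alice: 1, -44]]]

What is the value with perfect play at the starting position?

C (Alice): max(5, -2, -2) = 5
D (Alice): max(19, -24) = 19
B (Bob): min(5, 19) = 5
F (Alice): max(47, -30, -5) = 47
G (Alice): max(-36, 7, -32) = 7
H (Alice): max(-42, 3) = 3
E (Bob): min(47, 7, 3) = 3
J (Alice): max(29, 38, 33) = 38
K (Alice): max(1, -44) = 1
I (Bob): min(38, 1) = 1
Root (Alice): max(5, 3, 1) = 5

5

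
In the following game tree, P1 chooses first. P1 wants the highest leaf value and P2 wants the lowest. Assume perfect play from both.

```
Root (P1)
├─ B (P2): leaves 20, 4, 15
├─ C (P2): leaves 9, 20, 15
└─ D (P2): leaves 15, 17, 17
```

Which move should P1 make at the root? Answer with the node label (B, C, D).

D

B (P2): min(20, 4, 15) = 4
C (P2): min(9, 20, 15) = 9
D (P2): min(15, 17, 17) = 15
Root (P1): max(4, 9, 15) = 15
P1 picks the child with the highest value: D (value 15).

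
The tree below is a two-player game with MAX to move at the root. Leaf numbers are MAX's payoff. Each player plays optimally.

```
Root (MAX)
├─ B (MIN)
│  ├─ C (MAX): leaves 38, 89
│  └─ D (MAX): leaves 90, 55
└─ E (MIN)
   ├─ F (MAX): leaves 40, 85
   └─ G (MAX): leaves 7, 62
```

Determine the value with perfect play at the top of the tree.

C (MAX): max(38, 89) = 89
D (MAX): max(90, 55) = 90
B (MIN): min(89, 90) = 89
F (MAX): max(40, 85) = 85
G (MAX): max(7, 62) = 62
E (MIN): min(85, 62) = 62
Root (MAX): max(89, 62) = 89

89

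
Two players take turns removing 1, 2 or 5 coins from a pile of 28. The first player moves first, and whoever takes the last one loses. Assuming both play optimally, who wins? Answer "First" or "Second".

W/L table (W = player to move can force a win):
i:   0  1  2  3  4  5  6  7  8  9 10 11 12 13 14 15 16 17 18 19 20 21 22 23 24 25 26 27 28
     W  L  W  W  L  W  W  L  W  W  L  W  W  L  W  W  L  W  W  L  W  W  L  W  W  L  W  W  L
Position 28 is L, so the second player wins.

Second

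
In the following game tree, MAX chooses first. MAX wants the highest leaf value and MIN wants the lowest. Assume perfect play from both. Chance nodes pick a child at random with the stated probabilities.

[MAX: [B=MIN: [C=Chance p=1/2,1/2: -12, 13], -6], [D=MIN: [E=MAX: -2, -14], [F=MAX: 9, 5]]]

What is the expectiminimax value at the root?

-2

C (Chance): 1/2·-12 + 1/2·13 = 0.5
B (MIN): min(0.5, -6) = -6
E (MAX): max(-2, -14) = -2
F (MAX): max(9, 5) = 9
D (MIN): min(-2, 9) = -2
Root (MAX): max(-6, -2) = -2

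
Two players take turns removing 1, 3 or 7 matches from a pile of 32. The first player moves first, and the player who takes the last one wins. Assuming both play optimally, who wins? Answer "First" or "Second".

Second

W/L table (W = player to move can force a win):
i:   0  1  2  3  4  5  6  7  8  9 10 11 12 13 14 15 16 17 18 19 20 21 22 23 24 25 26 27 28 29 30 31 32
     L  W  L  W  L  W  L  W  L  W  L  W  L  W  L  W  L  W  L  W  L  W  L  W  L  W  L  W  L  W  L  W  L
Position 32 is L, so the second player wins.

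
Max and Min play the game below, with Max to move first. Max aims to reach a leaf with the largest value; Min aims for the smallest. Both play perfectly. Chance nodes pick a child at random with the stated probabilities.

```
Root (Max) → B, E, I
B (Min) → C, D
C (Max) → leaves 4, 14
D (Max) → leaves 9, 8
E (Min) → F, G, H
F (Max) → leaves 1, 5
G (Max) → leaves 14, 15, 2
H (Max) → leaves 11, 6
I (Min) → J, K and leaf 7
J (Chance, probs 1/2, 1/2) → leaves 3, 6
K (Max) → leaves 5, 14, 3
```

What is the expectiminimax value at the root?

C (Max): max(4, 14) = 14
D (Max): max(9, 8) = 9
B (Min): min(14, 9) = 9
F (Max): max(1, 5) = 5
G (Max): max(14, 15, 2) = 15
H (Max): max(11, 6) = 11
E (Min): min(5, 15, 11) = 5
J (Chance): 1/2·3 + 1/2·6 = 4.5
K (Max): max(5, 14, 3) = 14
I (Min): min(4.5, 14, 7) = 4.5
Root (Max): max(9, 5, 4.5) = 9

9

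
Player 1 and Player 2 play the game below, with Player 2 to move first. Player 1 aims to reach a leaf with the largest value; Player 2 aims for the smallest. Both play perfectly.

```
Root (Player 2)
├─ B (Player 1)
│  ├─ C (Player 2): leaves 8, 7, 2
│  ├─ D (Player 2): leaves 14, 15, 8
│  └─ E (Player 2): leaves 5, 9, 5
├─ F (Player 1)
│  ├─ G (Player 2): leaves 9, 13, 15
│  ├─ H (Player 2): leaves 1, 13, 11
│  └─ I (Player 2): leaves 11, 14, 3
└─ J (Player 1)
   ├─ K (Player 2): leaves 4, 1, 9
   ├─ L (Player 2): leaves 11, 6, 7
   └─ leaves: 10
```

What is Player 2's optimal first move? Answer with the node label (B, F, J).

C (Player 2): min(8, 7, 2) = 2
D (Player 2): min(14, 15, 8) = 8
E (Player 2): min(5, 9, 5) = 5
B (Player 1): max(2, 8, 5) = 8
G (Player 2): min(9, 13, 15) = 9
H (Player 2): min(1, 13, 11) = 1
I (Player 2): min(11, 14, 3) = 3
F (Player 1): max(9, 1, 3) = 9
K (Player 2): min(4, 1, 9) = 1
L (Player 2): min(11, 6, 7) = 6
J (Player 1): max(1, 6, 10) = 10
Root (Player 2): min(8, 9, 10) = 8
Player 2 picks the child with the lowest value: B (value 8).

B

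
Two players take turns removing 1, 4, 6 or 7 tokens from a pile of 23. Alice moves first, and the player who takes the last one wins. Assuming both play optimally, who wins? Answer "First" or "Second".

Second

i:   0  1  2  3  4  5  6  7  8  9 10 11 12 13 14 15 16 17 18 19 20 21 22 23
     L  W  L  W  W  L  W  W  W  W  L  W  W  L  W  L  W  W  L  W  W  W  W  L
Position 23 is L, so the second player wins.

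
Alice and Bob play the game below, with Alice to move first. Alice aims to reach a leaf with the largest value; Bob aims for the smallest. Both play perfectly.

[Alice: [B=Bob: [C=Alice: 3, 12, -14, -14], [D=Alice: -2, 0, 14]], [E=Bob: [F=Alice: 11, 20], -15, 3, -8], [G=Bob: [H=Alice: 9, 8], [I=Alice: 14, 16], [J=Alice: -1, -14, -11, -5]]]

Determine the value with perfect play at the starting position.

12

C (Alice): max(3, 12, -14, -14) = 12
D (Alice): max(-2, 0, 14) = 14
B (Bob): min(12, 14) = 12
F (Alice): max(11, 20) = 20
E (Bob): min(20, -15, 3, -8) = -15
H (Alice): max(9, 8) = 9
I (Alice): max(14, 16) = 16
J (Alice): max(-1, -14, -11, -5) = -1
G (Bob): min(9, 16, -1) = -1
Root (Alice): max(12, -15, -1) = 12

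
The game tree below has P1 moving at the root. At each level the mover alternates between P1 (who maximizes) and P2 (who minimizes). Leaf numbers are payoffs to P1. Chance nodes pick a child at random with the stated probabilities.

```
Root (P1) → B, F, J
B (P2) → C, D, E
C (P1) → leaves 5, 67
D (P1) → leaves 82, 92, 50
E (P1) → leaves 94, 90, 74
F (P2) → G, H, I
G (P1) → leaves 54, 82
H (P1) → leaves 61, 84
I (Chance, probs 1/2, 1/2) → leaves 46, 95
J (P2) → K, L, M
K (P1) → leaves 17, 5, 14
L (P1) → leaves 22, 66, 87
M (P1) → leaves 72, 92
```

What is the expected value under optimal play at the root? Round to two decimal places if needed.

70.5

C (P1): max(5, 67) = 67
D (P1): max(82, 92, 50) = 92
E (P1): max(94, 90, 74) = 94
B (P2): min(67, 92, 94) = 67
G (P1): max(54, 82) = 82
H (P1): max(61, 84) = 84
I (Chance): 1/2·46 + 1/2·95 = 70.5
F (P2): min(82, 84, 70.5) = 70.5
K (P1): max(17, 5, 14) = 17
L (P1): max(22, 66, 87) = 87
M (P1): max(72, 92) = 92
J (P2): min(17, 87, 92) = 17
Root (P1): max(67, 70.5, 17) = 70.5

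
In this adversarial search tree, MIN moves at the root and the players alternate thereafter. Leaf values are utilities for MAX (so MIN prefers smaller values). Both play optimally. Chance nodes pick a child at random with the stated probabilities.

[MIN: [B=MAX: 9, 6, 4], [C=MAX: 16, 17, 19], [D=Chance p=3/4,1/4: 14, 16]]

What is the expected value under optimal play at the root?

B (MAX): max(9, 6, 4) = 9
C (MAX): max(16, 17, 19) = 19
D (Chance): 3/4·14 + 1/4·16 = 14.5
Root (MIN): min(9, 19, 14.5) = 9

9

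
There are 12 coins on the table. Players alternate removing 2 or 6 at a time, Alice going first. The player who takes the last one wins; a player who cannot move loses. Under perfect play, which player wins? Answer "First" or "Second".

Mark each pile size as W (mover wins) or L (mover loses):
i:   0  1  2  3  4  5  6  7  8  9 10 11 12
     L  L  W  W  L  L  W  W  L  L  W  W  L
Position 12 is L, so the second player wins.

Second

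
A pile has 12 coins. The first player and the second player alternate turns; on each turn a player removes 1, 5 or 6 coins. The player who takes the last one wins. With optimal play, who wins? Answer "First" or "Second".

First

W/L table (W = player to move can force a win):
i:   0  1  2  3  4  5  6  7  8  9 10 11 12
     L  W  L  W  L  W  W  W  W  W  W  L  W
Position 12 is W, so the first player wins.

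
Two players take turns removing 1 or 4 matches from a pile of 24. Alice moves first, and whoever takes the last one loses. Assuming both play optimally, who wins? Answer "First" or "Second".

First

Mark each pile size as W (mover wins) or L (mover loses):
i:   0  1  2  3  4  5  6  7  8  9 10 11 12 13 14 15 16 17 18 19 20 21 22 23 24
     W  L  W  L  W  W  L  W  L  W  W  L  W  L  W  W  L  W  L  W  W  L  W  L  W
Position 24 is W, so the first player wins.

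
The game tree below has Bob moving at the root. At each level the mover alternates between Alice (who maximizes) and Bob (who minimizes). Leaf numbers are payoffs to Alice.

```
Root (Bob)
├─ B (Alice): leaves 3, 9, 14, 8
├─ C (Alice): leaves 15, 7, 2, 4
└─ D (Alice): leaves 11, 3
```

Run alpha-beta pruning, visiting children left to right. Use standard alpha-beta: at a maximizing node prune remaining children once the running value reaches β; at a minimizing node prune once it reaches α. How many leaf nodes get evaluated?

B [α=-∞,β=+∞]: v=14
C [α=-∞,β=14]: v=15 after child 1 ≥ β → β-cutoff, skip 3
D [α=-∞,β=14]: v=11
Root [α=-∞,β=+∞]: v=11
Leaves evaluated: 7 of 10.

7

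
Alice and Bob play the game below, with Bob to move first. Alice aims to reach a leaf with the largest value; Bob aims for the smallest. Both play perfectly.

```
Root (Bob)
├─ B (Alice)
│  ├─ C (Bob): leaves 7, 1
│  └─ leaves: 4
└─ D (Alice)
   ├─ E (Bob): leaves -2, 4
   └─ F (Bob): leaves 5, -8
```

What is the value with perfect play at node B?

C: min(7, 1) = 1
B: max(1, 4) = 4

4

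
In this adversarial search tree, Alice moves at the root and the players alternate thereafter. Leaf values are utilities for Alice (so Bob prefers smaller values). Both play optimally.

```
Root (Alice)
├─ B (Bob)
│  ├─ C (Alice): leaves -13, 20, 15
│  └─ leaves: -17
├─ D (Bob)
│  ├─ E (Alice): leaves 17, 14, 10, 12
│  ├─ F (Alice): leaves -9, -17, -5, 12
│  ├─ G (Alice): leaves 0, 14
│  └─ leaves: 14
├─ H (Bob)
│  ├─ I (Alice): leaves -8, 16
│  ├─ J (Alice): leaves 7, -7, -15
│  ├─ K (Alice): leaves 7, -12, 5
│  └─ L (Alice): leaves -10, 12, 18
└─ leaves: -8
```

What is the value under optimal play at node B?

-17

C: max(-13, 20, 15) = 20
B: min(20, -17) = -17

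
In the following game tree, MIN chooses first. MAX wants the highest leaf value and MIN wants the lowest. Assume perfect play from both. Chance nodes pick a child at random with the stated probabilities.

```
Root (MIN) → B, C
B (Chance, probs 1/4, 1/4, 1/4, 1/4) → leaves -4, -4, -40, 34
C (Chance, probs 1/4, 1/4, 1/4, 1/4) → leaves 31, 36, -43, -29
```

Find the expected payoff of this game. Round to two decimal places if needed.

B (Chance): 1/4·-4 + 1/4·-4 + 1/4·-40 + 1/4·34 = -3.5
C (Chance): 1/4·31 + 1/4·36 + 1/4·-43 + 1/4·-29 = -1.25
Root (MIN): min(-3.5, -1.25) = -3.5

-3.5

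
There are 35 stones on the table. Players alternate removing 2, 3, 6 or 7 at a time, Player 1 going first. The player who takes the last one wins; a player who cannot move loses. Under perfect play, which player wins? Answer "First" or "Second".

First

i:   0  1  2  3  4  5  6  7  8  9 10 11 12 13 14 15 16 17 18 19 20 21 22 23 24 25 26 27 28 29 30 31 32 33 34 35
     L  L  W  W  W  L  W  W  W  L  L  W  W  W  L  W  W  W  L  L  W  W  W  L  W  W  W  L  L  W  W  W  L  W  W  W
Position 35 is W, so the first player wins.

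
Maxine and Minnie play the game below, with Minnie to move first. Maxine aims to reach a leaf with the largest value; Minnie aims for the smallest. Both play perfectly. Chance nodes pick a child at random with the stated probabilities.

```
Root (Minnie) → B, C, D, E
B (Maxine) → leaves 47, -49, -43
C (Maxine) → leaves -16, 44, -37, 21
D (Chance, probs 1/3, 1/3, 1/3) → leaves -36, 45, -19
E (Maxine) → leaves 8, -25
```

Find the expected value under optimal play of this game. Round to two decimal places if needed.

B (Maxine): max(47, -49, -43) = 47
C (Maxine): max(-16, 44, -37, 21) = 44
D (Chance): 1/3·-36 + 1/3·45 + 1/3·-19 = -3.33
E (Maxine): max(8, -25) = 8
Root (Minnie): min(47, 44, -3.33, 8) = -3.33

-3.33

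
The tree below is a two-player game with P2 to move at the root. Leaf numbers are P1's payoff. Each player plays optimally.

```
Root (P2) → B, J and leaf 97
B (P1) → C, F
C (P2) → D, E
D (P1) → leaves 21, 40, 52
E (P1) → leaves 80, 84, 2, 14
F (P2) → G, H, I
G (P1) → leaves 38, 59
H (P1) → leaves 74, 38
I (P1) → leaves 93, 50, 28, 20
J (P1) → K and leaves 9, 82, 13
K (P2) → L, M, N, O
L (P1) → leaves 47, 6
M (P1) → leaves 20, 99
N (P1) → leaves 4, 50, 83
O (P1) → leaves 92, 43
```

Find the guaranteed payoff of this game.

59

D (P1): max(21, 40, 52) = 52
E (P1): max(80, 84, 2, 14) = 84
C (P2): min(52, 84) = 52
G (P1): max(38, 59) = 59
H (P1): max(74, 38) = 74
I (P1): max(93, 50, 28, 20) = 93
F (P2): min(59, 74, 93) = 59
B (P1): max(52, 59) = 59
L (P1): max(47, 6) = 47
M (P1): max(20, 99) = 99
N (P1): max(4, 50, 83) = 83
O (P1): max(92, 43) = 92
K (P2): min(47, 99, 83, 92) = 47
J (P1): max(47, 9, 82, 13) = 82
Root (P2): min(59, 82, 97) = 59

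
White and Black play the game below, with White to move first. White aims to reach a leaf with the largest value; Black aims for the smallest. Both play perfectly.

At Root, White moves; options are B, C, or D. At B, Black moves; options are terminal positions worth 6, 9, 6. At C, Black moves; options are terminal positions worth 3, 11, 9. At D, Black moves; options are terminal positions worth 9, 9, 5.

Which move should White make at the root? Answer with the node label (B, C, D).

B (Black): min(6, 9, 6) = 6
C (Black): min(3, 11, 9) = 3
D (Black): min(9, 9, 5) = 5
Root (White): max(6, 3, 5) = 6
White picks the child with the highest value: B (value 6).

B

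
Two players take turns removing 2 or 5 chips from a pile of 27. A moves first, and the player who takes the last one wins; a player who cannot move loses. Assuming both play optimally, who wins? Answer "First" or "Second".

First

W/L table (W = player to move can force a win):
i:   0  1  2  3  4  5  6  7  8  9 10 11 12 13 14 15 16 17 18 19 20 21 22 23 24 25 26 27
     L  L  W  W  L  W  W  L  L  W  W  L  W  W  L  L  W  W  L  W  W  L  L  W  W  L  W  W
Position 27 is W, so the first player wins.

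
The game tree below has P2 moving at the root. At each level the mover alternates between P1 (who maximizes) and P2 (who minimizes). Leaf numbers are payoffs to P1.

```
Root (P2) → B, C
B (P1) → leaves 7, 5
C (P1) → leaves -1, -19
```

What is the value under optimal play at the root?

-1

B (P1): max(7, 5) = 7
C (P1): max(-1, -19) = -1
Root (P2): min(7, -1) = -1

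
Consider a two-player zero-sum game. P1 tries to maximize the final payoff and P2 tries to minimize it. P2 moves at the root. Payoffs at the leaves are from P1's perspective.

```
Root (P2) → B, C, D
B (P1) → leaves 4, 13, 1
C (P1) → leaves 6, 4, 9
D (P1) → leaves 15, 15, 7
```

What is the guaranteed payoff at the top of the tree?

B (P1): max(4, 13, 1) = 13
C (P1): max(6, 4, 9) = 9
D (P1): max(15, 15, 7) = 15
Root (P2): min(13, 9, 15) = 9

9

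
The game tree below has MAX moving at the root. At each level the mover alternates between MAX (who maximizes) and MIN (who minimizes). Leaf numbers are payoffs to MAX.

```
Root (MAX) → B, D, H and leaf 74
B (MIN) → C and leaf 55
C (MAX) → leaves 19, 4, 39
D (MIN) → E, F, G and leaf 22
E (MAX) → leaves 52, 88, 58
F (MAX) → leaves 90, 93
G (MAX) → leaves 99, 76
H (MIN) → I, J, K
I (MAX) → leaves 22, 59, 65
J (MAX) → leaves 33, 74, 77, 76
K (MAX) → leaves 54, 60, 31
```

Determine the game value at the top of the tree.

74

C (MAX): max(19, 4, 39) = 39
B (MIN): min(39, 55) = 39
E (MAX): max(52, 88, 58) = 88
F (MAX): max(90, 93) = 93
G (MAX): max(99, 76) = 99
D (MIN): min(88, 93, 99, 22) = 22
I (MAX): max(22, 59, 65) = 65
J (MAX): max(33, 74, 77, 76) = 77
K (MAX): max(54, 60, 31) = 60
H (MIN): min(65, 77, 60) = 60
Root (MAX): max(39, 22, 60, 74) = 74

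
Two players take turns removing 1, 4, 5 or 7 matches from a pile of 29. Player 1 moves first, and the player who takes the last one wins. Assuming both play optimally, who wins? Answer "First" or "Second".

First

W/L table (W = player to move can force a win):
i:   0  1  2  3  4  5  6  7  8  9 10 11 12 13 14 15 16 17 18 19 20 21 22 23 24 25 26 27 28 29
     L  W  L  W  W  W  W  W  L  W  L  W  W  W  W  W  L  W  L  W  W  W  W  W  L  W  L  W  W  W
Position 29 is W, so the first player wins.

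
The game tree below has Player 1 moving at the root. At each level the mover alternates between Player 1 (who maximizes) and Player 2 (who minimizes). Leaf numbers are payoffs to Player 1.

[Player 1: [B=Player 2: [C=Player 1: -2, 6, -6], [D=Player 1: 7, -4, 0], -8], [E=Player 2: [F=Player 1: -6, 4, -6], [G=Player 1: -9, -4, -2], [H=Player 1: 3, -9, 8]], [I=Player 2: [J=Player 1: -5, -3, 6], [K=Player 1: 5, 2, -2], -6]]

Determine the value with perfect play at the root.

-2

C (Player 1): max(-2, 6, -6) = 6
D (Player 1): max(7, -4, 0) = 7
B (Player 2): min(6, 7, -8) = -8
F (Player 1): max(-6, 4, -6) = 4
G (Player 1): max(-9, -4, -2) = -2
H (Player 1): max(3, -9, 8) = 8
E (Player 2): min(4, -2, 8) = -2
J (Player 1): max(-5, -3, 6) = 6
K (Player 1): max(5, 2, -2) = 5
I (Player 2): min(6, 5, -6) = -6
Root (Player 1): max(-8, -2, -6) = -2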